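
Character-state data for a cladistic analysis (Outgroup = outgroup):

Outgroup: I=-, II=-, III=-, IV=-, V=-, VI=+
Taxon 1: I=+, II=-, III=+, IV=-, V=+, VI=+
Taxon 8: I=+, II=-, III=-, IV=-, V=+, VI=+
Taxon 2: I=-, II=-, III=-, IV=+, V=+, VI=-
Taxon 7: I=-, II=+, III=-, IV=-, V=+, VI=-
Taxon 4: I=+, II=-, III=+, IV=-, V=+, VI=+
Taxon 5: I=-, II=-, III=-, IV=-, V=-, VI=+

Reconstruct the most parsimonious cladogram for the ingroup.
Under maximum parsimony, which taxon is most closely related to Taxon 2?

Taxon 7

Character polarity is set by the outgroup: the derived state is whichever differs from the outgroup's state, so for VI the derived state is '-', and for the remaining characters it is '+'.
Only Taxon 1, Taxon 4, and Taxon 8 show the derived state '+' for I, supporting them as a clade.
II (derived state '+') is unique to Taxon 7 (autapomorphy; uninformative for grouping).
III (derived state '+') is shared by Taxon 1 and Taxon 4 — a synapomorphy uniting that clade.
IV (derived state '+') is unique to Taxon 2 (autapomorphy; uninformative for grouping).
Only Taxon 1, Taxon 2, Taxon 4, Taxon 7, and Taxon 8 show the derived state '+' for V, supporting them as a clade.
VI (derived state '-') is shared by Taxon 2 and Taxon 7 — a synapomorphy uniting that clade.
Most parsimonious ingroup topology: ((((Taxon 1,Taxon 4),Taxon 8),(Taxon 2,Taxon 7)),Taxon 5).
Taxon 2 and Taxon 7 form a cherry on this tree, so they are sister taxa.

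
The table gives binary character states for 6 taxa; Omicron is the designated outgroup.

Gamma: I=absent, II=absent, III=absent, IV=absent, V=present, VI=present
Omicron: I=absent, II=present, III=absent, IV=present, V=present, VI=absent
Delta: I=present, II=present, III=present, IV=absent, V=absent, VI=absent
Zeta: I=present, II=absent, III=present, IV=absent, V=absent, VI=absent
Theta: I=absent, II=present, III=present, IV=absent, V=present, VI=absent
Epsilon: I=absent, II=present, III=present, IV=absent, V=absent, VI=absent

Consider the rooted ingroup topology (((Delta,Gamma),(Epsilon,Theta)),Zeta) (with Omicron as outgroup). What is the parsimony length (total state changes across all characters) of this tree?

11

Map each character onto (((Delta,Gamma),(Epsilon,Theta)),Zeta) (rooted by Omicron) and count the minimum state changes it requires (Fitch parsimony):
I: 2; II: 2; III: 2; IV: 1; V: 3; VI: 1.
Total tree length = 11.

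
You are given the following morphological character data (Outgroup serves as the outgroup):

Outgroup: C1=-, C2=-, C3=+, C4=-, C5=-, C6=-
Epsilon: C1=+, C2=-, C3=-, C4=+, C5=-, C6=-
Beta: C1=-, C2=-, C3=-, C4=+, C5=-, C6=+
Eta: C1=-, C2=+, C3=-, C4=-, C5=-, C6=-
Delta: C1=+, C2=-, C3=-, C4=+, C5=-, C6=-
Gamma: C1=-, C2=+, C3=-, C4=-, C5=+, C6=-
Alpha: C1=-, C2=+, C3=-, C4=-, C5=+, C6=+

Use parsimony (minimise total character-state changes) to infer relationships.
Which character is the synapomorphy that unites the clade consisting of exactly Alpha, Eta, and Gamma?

Character polarity is set by the outgroup: the derived state is whichever differs from the outgroup's state, so for C3 the derived state is '-', and for the remaining characters it is '+'.
C1 (derived state '+') is shared by Delta and Epsilon — a synapomorphy uniting that clade.
C2: derived state '+' in Alpha, Eta, and Gamma only — synapomorphy for {Alpha, Eta, Gamma}.
All ingroup taxa share the derived state '-' for C3; it defines the ingroup but does not resolve relationships within it.
Only Beta, Delta, and Epsilon show the derived state '+' for C4, supporting them as a clade.
Only Alpha and Gamma show the derived state '+' for C5, supporting them as a clade.
C6 (state '+') occurs in Alpha and Beta but conflicts with the nesting implied by the other characters — most parsimoniously interpreted as homoplasy.
Most parsimonious ingroup topology: (((Gamma,Alpha),Eta),(Beta,(Epsilon,Delta))).
The clade {Alpha, Eta, Gamma} is supported by C2: its derived state '+' occurs in exactly those taxa and in no other taxon (including the outgroup).

C2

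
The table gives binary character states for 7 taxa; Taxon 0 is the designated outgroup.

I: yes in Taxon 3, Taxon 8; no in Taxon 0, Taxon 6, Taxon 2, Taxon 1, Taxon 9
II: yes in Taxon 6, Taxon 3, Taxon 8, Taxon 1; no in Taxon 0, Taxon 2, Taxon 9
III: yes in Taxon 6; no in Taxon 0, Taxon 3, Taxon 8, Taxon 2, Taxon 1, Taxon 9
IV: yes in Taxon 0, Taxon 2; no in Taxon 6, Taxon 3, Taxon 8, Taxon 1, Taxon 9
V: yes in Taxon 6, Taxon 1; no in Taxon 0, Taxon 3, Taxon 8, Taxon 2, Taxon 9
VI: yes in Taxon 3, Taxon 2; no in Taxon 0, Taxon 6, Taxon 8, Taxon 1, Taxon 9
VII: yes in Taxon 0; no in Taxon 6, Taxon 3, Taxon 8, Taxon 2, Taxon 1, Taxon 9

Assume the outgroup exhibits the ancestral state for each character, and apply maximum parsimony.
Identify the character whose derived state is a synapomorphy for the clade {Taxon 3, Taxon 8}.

Character polarity is set by the outgroup: the derived state is whichever differs from the outgroup's state, so for IV, VII the derived state is 'no', and for the remaining characters it is 'yes'.
I: derived state 'yes' in Taxon 3 and Taxon 8 only — synapomorphy for {Taxon 3, Taxon 8}.
Only Taxon 1, Taxon 3, Taxon 6, and Taxon 8 show the derived state 'yes' for II, supporting them as a clade.
III (derived state 'yes') is unique to Taxon 6 (autapomorphy; uninformative for grouping).
Only Taxon 1, Taxon 3, Taxon 6, Taxon 8, and Taxon 9 show the derived state 'no' for IV, supporting them as a clade.
V: derived state 'yes' in Taxon 1 and Taxon 6 only — synapomorphy for {Taxon 1, Taxon 6}.
VI groups Taxon 2 and Taxon 3, which is incompatible with the clades supported by the remaining characters; treating it as convergent (homoplasy) costs fewer steps than any alternative tree.
VII (derived state 'no') is shared by all ingroup taxa — unites the whole ingroup.
Most parsimonious ingroup topology: ((((Taxon 6,Taxon 1),(Taxon 3,Taxon 8)),Taxon 9),Taxon 2).
The clade {Taxon 3, Taxon 8} is supported by I: its derived state 'yes' occurs in exactly those taxa and in no other taxon (including the outgroup).

I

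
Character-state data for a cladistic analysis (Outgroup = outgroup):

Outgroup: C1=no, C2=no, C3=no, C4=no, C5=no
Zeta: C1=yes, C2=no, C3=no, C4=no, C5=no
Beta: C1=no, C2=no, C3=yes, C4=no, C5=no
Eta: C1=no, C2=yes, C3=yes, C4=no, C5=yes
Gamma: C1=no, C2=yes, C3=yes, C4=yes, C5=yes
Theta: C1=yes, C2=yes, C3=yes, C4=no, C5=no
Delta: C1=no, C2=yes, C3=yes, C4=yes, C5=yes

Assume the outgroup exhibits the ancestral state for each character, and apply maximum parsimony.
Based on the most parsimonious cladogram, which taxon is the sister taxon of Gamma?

The outgroup has state 'no' for every character, so 'yes' is the derived state throughout.
C1 groups Theta and Zeta, which is incompatible with the clades supported by the remaining characters; treating it as convergent (homoplasy) costs fewer steps than any alternative tree.
C2 (derived state 'yes') is shared by Delta, Eta, Gamma, and Theta — a synapomorphy uniting that clade.
C3 (derived state 'yes') is shared by Beta, Delta, Eta, Gamma, and Theta — a synapomorphy uniting that clade.
Only Delta and Gamma show the derived state 'yes' for C4, supporting them as a clade.
C5 (derived state 'yes') is shared by Delta, Eta, and Gamma — a synapomorphy uniting that clade.
Most parsimonious ingroup topology: (Zeta,(Beta,((Eta,(Gamma,Delta)),Theta))).
Gamma and Delta form a cherry on this tree, so they are sister taxa.

Delta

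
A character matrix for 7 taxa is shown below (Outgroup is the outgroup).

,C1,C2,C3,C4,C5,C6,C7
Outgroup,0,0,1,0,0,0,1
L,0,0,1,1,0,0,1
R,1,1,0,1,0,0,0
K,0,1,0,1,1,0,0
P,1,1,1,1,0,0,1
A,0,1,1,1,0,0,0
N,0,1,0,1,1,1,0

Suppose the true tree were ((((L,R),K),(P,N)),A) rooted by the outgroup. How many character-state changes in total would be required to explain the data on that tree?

14

Map each character onto ((((L,R),K),(P,N)),A) (rooted by Outgroup) and count the minimum state changes it requires (Fitch parsimony):
C1: 2; C2: 2; C3: 3; C4: 1; C5: 2; C6: 1; C7: 3.
Total tree length = 14.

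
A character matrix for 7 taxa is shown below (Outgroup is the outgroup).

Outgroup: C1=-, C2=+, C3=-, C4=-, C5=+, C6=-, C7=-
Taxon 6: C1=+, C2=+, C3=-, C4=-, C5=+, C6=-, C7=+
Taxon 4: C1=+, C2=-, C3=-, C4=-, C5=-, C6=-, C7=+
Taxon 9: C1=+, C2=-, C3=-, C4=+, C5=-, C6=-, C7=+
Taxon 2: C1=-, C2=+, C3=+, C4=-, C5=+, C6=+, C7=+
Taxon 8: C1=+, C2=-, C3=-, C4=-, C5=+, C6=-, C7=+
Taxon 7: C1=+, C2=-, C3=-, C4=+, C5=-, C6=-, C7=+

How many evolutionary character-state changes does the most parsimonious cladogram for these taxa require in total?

7

Character polarity is set by the outgroup: the derived state is whichever differs from the outgroup's state, so for C2, C5 the derived state is '-', and for the remaining characters it is '+'.
Only Taxon 4, Taxon 6, Taxon 7, Taxon 8, and Taxon 9 show the derived state '+' for C1, supporting them as a clade.
Only Taxon 4, Taxon 7, Taxon 8, and Taxon 9 show the derived state '-' for C2, supporting them as a clade.
C3: derived state '+' in Taxon 2 only — an autapomorphy, so it tells us nothing about relationships among taxa.
C4 (derived state '+') is shared by Taxon 7 and Taxon 9 — a synapomorphy uniting that clade.
Only Taxon 4, Taxon 7, and Taxon 9 show the derived state '-' for C5, supporting them as a clade.
C6 (derived state '+') is unique to Taxon 2 (autapomorphy; uninformative for grouping).
All ingroup taxa share the derived state '+' for C7; it defines the ingroup but does not resolve relationships within it.
Most parsimonious ingroup topology: ((Taxon 6,((Taxon 4,(Taxon 9,Taxon 7)),Taxon 8)),Taxon 2).
Changes per character on this tree: C1: 1; C2: 1; C3: 1; C4: 1; C5: 1; C6: 1; C7: 1.
Total = 7.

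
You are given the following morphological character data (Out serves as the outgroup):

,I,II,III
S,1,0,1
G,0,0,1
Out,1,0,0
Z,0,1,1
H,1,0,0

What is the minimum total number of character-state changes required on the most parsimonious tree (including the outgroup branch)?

Character polarity is set by the outgroup: the derived state is whichever differs from the outgroup's state, so for I the derived state is '0', and for the remaining characters it is '1'.
I (derived state '0') is shared by G and Z — a synapomorphy uniting that clade.
II: derived state '1' in Z only — an autapomorphy, so it tells us nothing about relationships among taxa.
III (derived state '1') is shared by G, S, and Z — a synapomorphy uniting that clade.
Most parsimonious ingroup topology: (H,((Z,G),S)).
Changes per character on this tree: I: 1; II: 1; III: 1.
Total = 3.

3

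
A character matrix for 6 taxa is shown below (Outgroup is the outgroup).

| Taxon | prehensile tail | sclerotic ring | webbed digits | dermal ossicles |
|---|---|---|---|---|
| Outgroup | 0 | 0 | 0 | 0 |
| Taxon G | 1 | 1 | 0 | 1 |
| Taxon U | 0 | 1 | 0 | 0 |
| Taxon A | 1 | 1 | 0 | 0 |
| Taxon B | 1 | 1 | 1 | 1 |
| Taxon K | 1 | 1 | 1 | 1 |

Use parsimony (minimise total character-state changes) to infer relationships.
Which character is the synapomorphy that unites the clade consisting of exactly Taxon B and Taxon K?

The outgroup has state '0' for every character, so '1' is the derived state throughout.
prehensile tail: derived state '1' in Taxon A, Taxon B, Taxon G, and Taxon K only — synapomorphy for {Taxon A, Taxon B, Taxon G, Taxon K}.
sclerotic ring (derived state '1') is shared by all ingroup taxa — unites the whole ingroup.
webbed digits: derived state '1' in Taxon B and Taxon K only — synapomorphy for {Taxon B, Taxon K}.
dermal ossicles: derived state '1' in Taxon B, Taxon G, and Taxon K only — synapomorphy for {Taxon B, Taxon G, Taxon K}.
Most parsimonious ingroup topology: (((Taxon G,(Taxon B,Taxon K)),Taxon A),Taxon U).
The clade {Taxon B, Taxon K} is supported by webbed digits: its derived state '1' occurs in exactly those taxa and in no other taxon (including the outgroup).

webbed digits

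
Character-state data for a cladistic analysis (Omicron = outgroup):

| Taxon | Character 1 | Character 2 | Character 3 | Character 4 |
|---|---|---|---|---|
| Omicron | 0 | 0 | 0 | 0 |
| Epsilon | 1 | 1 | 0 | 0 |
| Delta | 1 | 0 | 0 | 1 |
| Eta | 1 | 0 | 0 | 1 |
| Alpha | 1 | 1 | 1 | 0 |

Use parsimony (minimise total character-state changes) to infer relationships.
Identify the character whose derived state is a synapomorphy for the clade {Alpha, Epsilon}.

Character 2

The outgroup has state '0' for every character, so '1' is the derived state throughout.
Character 1 (derived state '1') is shared by all ingroup taxa — unites the whole ingroup.
Character 2: derived state '1' in Alpha and Epsilon only — synapomorphy for {Alpha, Epsilon}.
Character 3: derived state '1' in Alpha only — an autapomorphy, so it tells us nothing about relationships among taxa.
Character 4 (derived state '1') is shared by Delta and Eta — a synapomorphy uniting that clade.
Most parsimonious ingroup topology: ((Delta,Eta),(Epsilon,Alpha)).
The clade {Alpha, Epsilon} is supported by Character 2: its derived state '1' occurs in exactly those taxa and in no other taxon (including the outgroup).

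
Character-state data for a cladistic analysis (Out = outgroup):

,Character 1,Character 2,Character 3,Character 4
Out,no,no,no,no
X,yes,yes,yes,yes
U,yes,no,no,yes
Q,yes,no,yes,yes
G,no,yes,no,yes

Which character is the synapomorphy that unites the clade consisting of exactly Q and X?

Character 3

The outgroup has state 'no' for every character, so 'yes' is the derived state throughout.
Character 1: derived state 'yes' in Q, U, and X only — synapomorphy for {Q, U, X}.
Character 2 (state 'yes') occurs in G and X but conflicts with the nesting implied by the other characters — most parsimoniously interpreted as homoplasy.
Character 3: derived state 'yes' in Q and X only — synapomorphy for {Q, X}.
All ingroup taxa share the derived state 'yes' for Character 4; it defines the ingroup but does not resolve relationships within it.
Most parsimonious ingroup topology: (((X,Q),U),G).
The clade {Q, X} is supported by Character 3: its derived state 'yes' occurs in exactly those taxa and in no other taxon (including the outgroup).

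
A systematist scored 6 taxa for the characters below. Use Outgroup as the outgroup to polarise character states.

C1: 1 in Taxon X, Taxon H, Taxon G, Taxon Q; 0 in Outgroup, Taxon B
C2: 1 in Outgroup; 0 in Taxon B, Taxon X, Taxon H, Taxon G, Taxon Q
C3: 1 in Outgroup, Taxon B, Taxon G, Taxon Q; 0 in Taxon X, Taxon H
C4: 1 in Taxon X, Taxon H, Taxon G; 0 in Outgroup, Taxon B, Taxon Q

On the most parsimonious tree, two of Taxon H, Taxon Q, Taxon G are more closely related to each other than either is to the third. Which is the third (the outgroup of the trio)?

Taxon Q

Character polarity is set by the outgroup: the derived state is whichever differs from the outgroup's state, so for C2, C3 the derived state is '0', and for the remaining characters it is '1'.
Only Taxon G, Taxon H, Taxon Q, and Taxon X show the derived state '1' for C1, supporting them as a clade.
C2 (derived state '0') is shared by all ingroup taxa — unites the whole ingroup.
C3: derived state '0' in Taxon H and Taxon X only — synapomorphy for {Taxon H, Taxon X}.
C4 (derived state '1') is shared by Taxon G, Taxon H, and Taxon X — a synapomorphy uniting that clade.
Most parsimonious ingroup topology: (Taxon B,(((Taxon X,Taxon H),Taxon G),Taxon Q)).
Taxon H and Taxon G share a more recent common ancestor with each other than either does with Taxon Q, so Taxon Q is the least closely related of the three.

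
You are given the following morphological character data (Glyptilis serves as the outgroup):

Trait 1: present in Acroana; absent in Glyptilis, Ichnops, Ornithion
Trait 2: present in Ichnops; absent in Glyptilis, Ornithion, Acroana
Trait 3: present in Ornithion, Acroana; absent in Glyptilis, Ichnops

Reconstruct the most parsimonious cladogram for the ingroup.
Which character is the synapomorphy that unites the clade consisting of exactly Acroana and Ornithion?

Trait 3

The outgroup has state 'absent' for every character, so 'present' is the derived state throughout.
Trait 1: derived state 'present' in Acroana only — an autapomorphy, so it tells us nothing about relationships among taxa.
Trait 2: derived state 'present' in Ichnops only — an autapomorphy, so it tells us nothing about relationships among taxa.
Trait 3 (derived state 'present') is shared by Acroana and Ornithion — a synapomorphy uniting that clade.
Most parsimonious ingroup topology: (Ichnops,(Ornithion,Acroana)).
The clade {Acroana, Ornithion} is supported by Trait 3: its derived state 'present' occurs in exactly those taxa and in no other taxon (including the outgroup).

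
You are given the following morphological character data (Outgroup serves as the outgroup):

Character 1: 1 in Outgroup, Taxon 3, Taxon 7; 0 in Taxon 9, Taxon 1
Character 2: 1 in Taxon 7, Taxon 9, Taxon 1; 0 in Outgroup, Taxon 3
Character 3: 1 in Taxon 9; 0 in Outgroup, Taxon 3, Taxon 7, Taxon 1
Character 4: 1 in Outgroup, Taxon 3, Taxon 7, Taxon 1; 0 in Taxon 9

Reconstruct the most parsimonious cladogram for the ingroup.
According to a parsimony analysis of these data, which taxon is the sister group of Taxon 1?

Taxon 9

Character polarity is set by the outgroup: the derived state is whichever differs from the outgroup's state, so for Character 1, Character 4 the derived state is '0', and for the remaining characters it is '1'.
Only Taxon 1 and Taxon 9 show the derived state '0' for Character 1, supporting them as a clade.
Character 2 (derived state '1') is shared by Taxon 1, Taxon 7, and Taxon 9 — a synapomorphy uniting that clade.
Character 3 (derived state '1') is unique to Taxon 9 (autapomorphy; uninformative for grouping).
Character 4 (derived state '0') is unique to Taxon 9 (autapomorphy; uninformative for grouping).
Most parsimonious ingroup topology: (Taxon 3,(Taxon 7,(Taxon 9,Taxon 1))).
Taxon 1 and Taxon 9 form a cherry on this tree, so they are sister taxa.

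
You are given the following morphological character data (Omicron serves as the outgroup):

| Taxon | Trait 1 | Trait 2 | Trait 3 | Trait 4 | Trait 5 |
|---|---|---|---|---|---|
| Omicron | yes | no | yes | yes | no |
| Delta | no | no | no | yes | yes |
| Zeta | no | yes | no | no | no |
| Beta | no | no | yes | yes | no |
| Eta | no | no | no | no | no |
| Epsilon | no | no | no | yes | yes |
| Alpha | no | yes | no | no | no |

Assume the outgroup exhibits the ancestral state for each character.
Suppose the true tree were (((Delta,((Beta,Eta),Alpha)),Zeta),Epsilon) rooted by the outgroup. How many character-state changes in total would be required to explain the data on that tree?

10

Map each character onto (((Delta,((Beta,Eta),Alpha)),Zeta),Epsilon) (rooted by Omicron) and count the minimum state changes it requires (Fitch parsimony):
Trait 1: 1; Trait 2: 2; Trait 3: 2; Trait 4: 3; Trait 5: 2.
Total tree length = 10.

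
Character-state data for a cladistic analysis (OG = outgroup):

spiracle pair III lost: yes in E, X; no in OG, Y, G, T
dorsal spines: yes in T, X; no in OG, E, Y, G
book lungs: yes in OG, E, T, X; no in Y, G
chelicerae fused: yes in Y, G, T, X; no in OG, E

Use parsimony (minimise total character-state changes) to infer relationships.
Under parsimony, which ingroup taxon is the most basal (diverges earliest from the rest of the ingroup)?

E

Character polarity is set by the outgroup: the derived state is whichever differs from the outgroup's state, so for book lungs the derived state is 'no', and for the remaining characters it is 'yes'.
spiracle pair III lost groups E and X, which is incompatible with the clades supported by the remaining characters; treating it as convergent (homoplasy) costs fewer steps than any alternative tree.
dorsal spines: derived state 'yes' in T and X only — synapomorphy for {T, X}.
Only G and Y show the derived state 'no' for book lungs, supporting them as a clade.
Only G, T, X, and Y show the derived state 'yes' for chelicerae fused, supporting them as a clade.
Most parsimonious ingroup topology: (E,((Y,G),(T,X))).
E is sister to the clade containing all other ingroup taxa, so it is the earliest-diverging (most basal) ingroup lineage.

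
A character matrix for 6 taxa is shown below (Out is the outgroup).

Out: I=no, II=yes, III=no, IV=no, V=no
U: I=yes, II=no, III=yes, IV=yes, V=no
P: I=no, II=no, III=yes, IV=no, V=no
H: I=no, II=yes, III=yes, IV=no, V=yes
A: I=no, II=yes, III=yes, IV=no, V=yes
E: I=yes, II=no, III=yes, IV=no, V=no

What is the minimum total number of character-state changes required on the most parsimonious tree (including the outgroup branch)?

5

Character polarity is set by the outgroup: the derived state is whichever differs from the outgroup's state, so for II the derived state is 'no', and for the remaining characters it is 'yes'.
I (derived state 'yes') is shared by E and U — a synapomorphy uniting that clade.
II (derived state 'no') is shared by E, P, and U — a synapomorphy uniting that clade.
III (derived state 'yes') is shared by all ingroup taxa — unites the whole ingroup.
IV: derived state 'yes' in U only — an autapomorphy, so it tells us nothing about relationships among taxa.
V (derived state 'yes') is shared by A and H — a synapomorphy uniting that clade.
Most parsimonious ingroup topology: (((U,E),P),(H,A)).
Changes per character on this tree: I: 1; II: 1; III: 1; IV: 1; V: 1.
Total = 5.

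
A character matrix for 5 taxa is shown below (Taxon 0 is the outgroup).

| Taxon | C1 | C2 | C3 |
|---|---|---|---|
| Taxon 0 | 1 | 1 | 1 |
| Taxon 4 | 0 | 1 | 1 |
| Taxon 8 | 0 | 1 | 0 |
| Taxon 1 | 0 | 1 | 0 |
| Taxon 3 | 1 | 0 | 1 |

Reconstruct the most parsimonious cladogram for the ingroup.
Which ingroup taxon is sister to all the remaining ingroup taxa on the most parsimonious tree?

Taxon 3

The outgroup has state '1' for every character, so '0' is the derived state throughout.
C1: derived state '0' in Taxon 1, Taxon 4, and Taxon 8 only — synapomorphy for {Taxon 1, Taxon 4, Taxon 8}.
C2: derived state '0' in Taxon 3 only — an autapomorphy, so it tells us nothing about relationships among taxa.
Only Taxon 1 and Taxon 8 show the derived state '0' for C3, supporting them as a clade.
Most parsimonious ingroup topology: ((Taxon 4,(Taxon 8,Taxon 1)),Taxon 3).
Taxon 3 is sister to the clade containing all other ingroup taxa, so it is the earliest-diverging (most basal) ingroup lineage.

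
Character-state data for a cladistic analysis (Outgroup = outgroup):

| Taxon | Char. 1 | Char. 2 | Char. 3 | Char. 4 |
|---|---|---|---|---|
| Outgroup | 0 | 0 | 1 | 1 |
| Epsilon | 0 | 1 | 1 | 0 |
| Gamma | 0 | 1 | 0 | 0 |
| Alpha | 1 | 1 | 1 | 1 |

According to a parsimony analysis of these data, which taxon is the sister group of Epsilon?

Character polarity is set by the outgroup: the derived state is whichever differs from the outgroup's state, so for Char. 3, Char. 4 the derived state is '0', and for the remaining characters it is '1'.
Char. 1: derived state '1' in Alpha only — an autapomorphy, so it tells us nothing about relationships among taxa.
Char. 2 (derived state '1') is shared by all ingroup taxa — unites the whole ingroup.
Char. 3 (derived state '0') is unique to Gamma (autapomorphy; uninformative for grouping).
Char. 4 (derived state '0') is shared by Epsilon and Gamma — a synapomorphy uniting that clade.
Most parsimonious ingroup topology: ((Epsilon,Gamma),Alpha).
Epsilon and Gamma form a cherry on this tree, so they are sister taxa.

Gamma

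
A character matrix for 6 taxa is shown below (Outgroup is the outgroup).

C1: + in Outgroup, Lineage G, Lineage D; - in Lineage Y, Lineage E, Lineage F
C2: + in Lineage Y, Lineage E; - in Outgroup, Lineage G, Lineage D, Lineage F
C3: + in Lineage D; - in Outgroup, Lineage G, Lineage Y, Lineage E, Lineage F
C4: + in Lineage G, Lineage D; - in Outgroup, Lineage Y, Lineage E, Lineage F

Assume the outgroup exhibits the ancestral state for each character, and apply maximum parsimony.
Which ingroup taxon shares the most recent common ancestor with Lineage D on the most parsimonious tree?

Lineage G

Character polarity is set by the outgroup: the derived state is whichever differs from the outgroup's state, so for C1 the derived state is '-', and for the remaining characters it is '+'.
C1: derived state '-' in Lineage E, Lineage F, and Lineage Y only — synapomorphy for {Lineage E, Lineage F, Lineage Y}.
C2: derived state '+' in Lineage E and Lineage Y only — synapomorphy for {Lineage E, Lineage Y}.
C3: derived state '+' in Lineage D only — an autapomorphy, so it tells us nothing about relationships among taxa.
C4: derived state '+' in Lineage D and Lineage G only — synapomorphy for {Lineage D, Lineage G}.
Most parsimonious ingroup topology: ((Lineage G,Lineage D),((Lineage Y,Lineage E),Lineage F)).
Lineage D and Lineage G form a cherry on this tree, so they are sister taxa.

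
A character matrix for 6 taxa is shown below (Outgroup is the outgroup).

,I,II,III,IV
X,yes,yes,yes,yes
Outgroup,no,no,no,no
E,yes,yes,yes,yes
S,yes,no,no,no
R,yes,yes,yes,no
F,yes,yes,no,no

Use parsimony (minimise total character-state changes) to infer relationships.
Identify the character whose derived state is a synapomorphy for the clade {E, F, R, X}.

The outgroup has state 'no' for every character, so 'yes' is the derived state throughout.
All ingroup taxa share the derived state 'yes' for I; it defines the ingroup but does not resolve relationships within it.
Only E, F, R, and X show the derived state 'yes' for II, supporting them as a clade.
III: derived state 'yes' in E, R, and X only — synapomorphy for {E, R, X}.
IV (derived state 'yes') is shared by E and X — a synapomorphy uniting that clade.
Most parsimonious ingroup topology: ((F,((X,E),R)),S).
The clade {E, F, R, X} is supported by II: its derived state 'yes' occurs in exactly those taxa and in no other taxon (including the outgroup).

II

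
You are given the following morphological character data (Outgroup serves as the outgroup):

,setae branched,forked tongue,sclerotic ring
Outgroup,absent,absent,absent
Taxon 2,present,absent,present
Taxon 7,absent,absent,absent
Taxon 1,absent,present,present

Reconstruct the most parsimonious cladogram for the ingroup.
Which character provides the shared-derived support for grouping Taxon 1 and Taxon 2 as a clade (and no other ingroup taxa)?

The outgroup has state 'absent' for every character, so 'present' is the derived state throughout.
setae branched (derived state 'present') is unique to Taxon 2 (autapomorphy; uninformative for grouping).
forked tongue (derived state 'present') is unique to Taxon 1 (autapomorphy; uninformative for grouping).
sclerotic ring (derived state 'present') is shared by Taxon 1 and Taxon 2 — a synapomorphy uniting that clade.
Most parsimonious ingroup topology: ((Taxon 2,Taxon 1),Taxon 7).
The clade {Taxon 1, Taxon 2} is supported by sclerotic ring: its derived state 'present' occurs in exactly those taxa and in no other taxon (including the outgroup).

sclerotic ring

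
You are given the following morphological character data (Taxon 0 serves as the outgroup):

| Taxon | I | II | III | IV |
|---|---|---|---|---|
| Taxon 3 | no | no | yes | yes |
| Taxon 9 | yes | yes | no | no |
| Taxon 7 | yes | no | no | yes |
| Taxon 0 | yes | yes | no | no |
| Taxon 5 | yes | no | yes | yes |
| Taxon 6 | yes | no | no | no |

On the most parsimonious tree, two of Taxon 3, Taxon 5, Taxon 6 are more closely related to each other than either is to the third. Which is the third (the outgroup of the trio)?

Taxon 6

Character polarity is set by the outgroup: the derived state is whichever differs from the outgroup's state, so for I, II the derived state is 'no', and for the remaining characters it is 'yes'.
I: derived state 'no' in Taxon 3 only — an autapomorphy, so it tells us nothing about relationships among taxa.
Only Taxon 3, Taxon 5, Taxon 6, and Taxon 7 show the derived state 'no' for II, supporting them as a clade.
III: derived state 'yes' in Taxon 3 and Taxon 5 only — synapomorphy for {Taxon 3, Taxon 5}.
IV: derived state 'yes' in Taxon 3, Taxon 5, and Taxon 7 only — synapomorphy for {Taxon 3, Taxon 5, Taxon 7}.
Most parsimonious ingroup topology: (((Taxon 7,(Taxon 5,Taxon 3)),Taxon 6),Taxon 9).
Taxon 5 and Taxon 3 share a more recent common ancestor with each other than either does with Taxon 6, so Taxon 6 is the least closely related of the three.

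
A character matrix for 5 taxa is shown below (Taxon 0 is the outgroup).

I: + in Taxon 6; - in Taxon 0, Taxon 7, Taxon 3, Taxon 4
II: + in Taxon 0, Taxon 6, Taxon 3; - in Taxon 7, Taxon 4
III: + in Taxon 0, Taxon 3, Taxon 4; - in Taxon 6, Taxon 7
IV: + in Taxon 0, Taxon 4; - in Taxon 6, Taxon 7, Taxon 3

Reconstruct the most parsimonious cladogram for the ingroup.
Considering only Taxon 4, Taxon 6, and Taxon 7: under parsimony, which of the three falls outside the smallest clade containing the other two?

Taxon 4

Character polarity is set by the outgroup: the derived state is whichever differs from the outgroup's state, so for II, III, IV the derived state is '-', and for the remaining characters it is '+'.
I (derived state '+') is unique to Taxon 6 (autapomorphy; uninformative for grouping).
II (state '-') occurs in Taxon 4 and Taxon 7 but conflicts with the nesting implied by the other characters — most parsimoniously interpreted as homoplasy.
III: derived state '-' in Taxon 6 and Taxon 7 only — synapomorphy for {Taxon 6, Taxon 7}.
IV (derived state '-') is shared by Taxon 3, Taxon 6, and Taxon 7 — a synapomorphy uniting that clade.
Most parsimonious ingroup topology: (((Taxon 6,Taxon 7),Taxon 3),Taxon 4).
Taxon 6 and Taxon 7 share a more recent common ancestor with each other than either does with Taxon 4, so Taxon 4 is the least closely related of the three.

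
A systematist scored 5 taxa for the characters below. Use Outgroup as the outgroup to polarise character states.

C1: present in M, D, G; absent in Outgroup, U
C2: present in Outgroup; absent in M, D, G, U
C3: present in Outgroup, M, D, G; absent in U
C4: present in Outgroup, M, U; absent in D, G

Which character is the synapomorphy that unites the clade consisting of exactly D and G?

C4

Character polarity is set by the outgroup: the derived state is whichever differs from the outgroup's state, so for C2, C3, C4 the derived state is 'absent', and for the remaining characters it is 'present'.
Only D, G, and M show the derived state 'present' for C1, supporting them as a clade.
All ingroup taxa share the derived state 'absent' for C2; it defines the ingroup but does not resolve relationships within it.
C3: derived state 'absent' in U only — an autapomorphy, so it tells us nothing about relationships among taxa.
C4: derived state 'absent' in D and G only — synapomorphy for {D, G}.
Most parsimonious ingroup topology: ((M,(D,G)),U).
The clade {D, G} is supported by C4: its derived state 'absent' occurs in exactly those taxa and in no other taxon (including the outgroup).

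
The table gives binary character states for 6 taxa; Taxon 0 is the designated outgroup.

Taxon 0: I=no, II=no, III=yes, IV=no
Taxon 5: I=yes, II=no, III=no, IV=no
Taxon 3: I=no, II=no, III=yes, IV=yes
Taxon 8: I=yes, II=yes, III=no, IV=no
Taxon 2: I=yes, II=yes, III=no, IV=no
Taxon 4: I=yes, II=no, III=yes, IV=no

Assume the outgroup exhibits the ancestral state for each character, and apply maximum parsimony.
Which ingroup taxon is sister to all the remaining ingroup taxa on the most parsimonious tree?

Character polarity is set by the outgroup: the derived state is whichever differs from the outgroup's state, so for III the derived state is 'no', and for the remaining characters it is 'yes'.
I (derived state 'yes') is shared by Taxon 2, Taxon 4, Taxon 5, and Taxon 8 — a synapomorphy uniting that clade.
Only Taxon 2 and Taxon 8 show the derived state 'yes' for II, supporting them as a clade.
Only Taxon 2, Taxon 5, and Taxon 8 show the derived state 'no' for III, supporting them as a clade.
IV (derived state 'yes') is unique to Taxon 3 (autapomorphy; uninformative for grouping).
Most parsimonious ingroup topology: (((Taxon 5,(Taxon 8,Taxon 2)),Taxon 4),Taxon 3).
Taxon 3 is sister to the clade containing all other ingroup taxa, so it is the earliest-diverging (most basal) ingroup lineage.

Taxon 3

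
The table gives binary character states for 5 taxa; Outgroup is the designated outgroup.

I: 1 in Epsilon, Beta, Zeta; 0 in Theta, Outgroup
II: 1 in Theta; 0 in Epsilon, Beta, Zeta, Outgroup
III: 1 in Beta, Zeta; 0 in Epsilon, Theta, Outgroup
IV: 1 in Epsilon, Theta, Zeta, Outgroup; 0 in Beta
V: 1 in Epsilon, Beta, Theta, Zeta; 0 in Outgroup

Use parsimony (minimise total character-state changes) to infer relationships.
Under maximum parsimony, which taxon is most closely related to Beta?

Zeta

Character polarity is set by the outgroup: the derived state is whichever differs from the outgroup's state, so for IV the derived state is '0', and for the remaining characters it is '1'.
I: derived state '1' in Beta, Epsilon, and Zeta only — synapomorphy for {Beta, Epsilon, Zeta}.
II: derived state '1' in Theta only — an autapomorphy, so it tells us nothing about relationships among taxa.
Only Beta and Zeta show the derived state '1' for III, supporting them as a clade.
IV (derived state '0') is unique to Beta (autapomorphy; uninformative for grouping).
All ingroup taxa share the derived state '1' for V; it defines the ingroup but does not resolve relationships within it.
Most parsimonious ingroup topology: (((Zeta,Beta),Epsilon),Theta).
Beta and Zeta form a cherry on this tree, so they are sister taxa.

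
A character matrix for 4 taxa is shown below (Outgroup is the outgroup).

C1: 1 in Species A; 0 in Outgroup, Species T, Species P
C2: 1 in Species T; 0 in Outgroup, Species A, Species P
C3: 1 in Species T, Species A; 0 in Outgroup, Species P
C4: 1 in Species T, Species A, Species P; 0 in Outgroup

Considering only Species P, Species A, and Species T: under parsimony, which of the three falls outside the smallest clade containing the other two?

The outgroup has state '0' for every character, so '1' is the derived state throughout.
C1: derived state '1' in Species A only — an autapomorphy, so it tells us nothing about relationships among taxa.
C2 (derived state '1') is unique to Species T (autapomorphy; uninformative for grouping).
C3: derived state '1' in Species A and Species T only — synapomorphy for {Species A, Species T}.
C4 (derived state '1') is shared by all ingroup taxa — unites the whole ingroup.
Most parsimonious ingroup topology: ((Species T,Species A),Species P).
Species A and Species T share a more recent common ancestor with each other than either does with Species P, so Species P is the least closely related of the three.

Species P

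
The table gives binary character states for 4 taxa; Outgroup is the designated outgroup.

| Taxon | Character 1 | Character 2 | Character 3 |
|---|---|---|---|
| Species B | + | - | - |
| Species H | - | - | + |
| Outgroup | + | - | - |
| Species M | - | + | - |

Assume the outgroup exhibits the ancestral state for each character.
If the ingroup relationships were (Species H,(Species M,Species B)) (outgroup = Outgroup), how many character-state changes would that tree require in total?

4

Map each character onto (Species H,(Species M,Species B)) (rooted by Outgroup) and count the minimum state changes it requires (Fitch parsimony):
Character 1: 2; Character 2: 1; Character 3: 1.
Total tree length = 4.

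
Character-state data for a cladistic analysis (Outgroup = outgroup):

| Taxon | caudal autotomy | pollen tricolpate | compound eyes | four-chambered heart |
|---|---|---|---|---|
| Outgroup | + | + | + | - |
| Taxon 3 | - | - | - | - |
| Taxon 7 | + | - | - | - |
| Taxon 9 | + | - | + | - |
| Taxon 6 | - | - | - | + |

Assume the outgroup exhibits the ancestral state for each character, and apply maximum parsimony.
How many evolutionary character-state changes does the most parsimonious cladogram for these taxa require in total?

4

Character polarity is set by the outgroup: the derived state is whichever differs from the outgroup's state, so for caudal autotomy, pollen tricolpate, compound eyes the derived state is '-', and for the remaining characters it is '+'.
caudal autotomy: derived state '-' in Taxon 3 and Taxon 6 only — synapomorphy for {Taxon 3, Taxon 6}.
pollen tricolpate (derived state '-') is shared by all ingroup taxa — unites the whole ingroup.
compound eyes: derived state '-' in Taxon 3, Taxon 6, and Taxon 7 only — synapomorphy for {Taxon 3, Taxon 6, Taxon 7}.
four-chambered heart (derived state '+') is unique to Taxon 6 (autapomorphy; uninformative for grouping).
Most parsimonious ingroup topology: (((Taxon 3,Taxon 6),Taxon 7),Taxon 9).
Changes per character on this tree: caudal autotomy: 1; pollen tricolpate: 1; compound eyes: 1; four-chambered heart: 1.
Total = 4.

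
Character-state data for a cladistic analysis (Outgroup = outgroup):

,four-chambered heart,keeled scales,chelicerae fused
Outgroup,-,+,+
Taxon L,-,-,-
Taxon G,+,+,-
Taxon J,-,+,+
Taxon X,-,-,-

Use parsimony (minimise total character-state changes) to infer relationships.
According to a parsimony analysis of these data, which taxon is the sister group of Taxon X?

Character polarity is set by the outgroup: the derived state is whichever differs from the outgroup's state, so for keeled scales, chelicerae fused the derived state is '-', and for the remaining characters it is '+'.
four-chambered heart: derived state '+' in Taxon G only — an autapomorphy, so it tells us nothing about relationships among taxa.
keeled scales (derived state '-') is shared by Taxon L and Taxon X — a synapomorphy uniting that clade.
chelicerae fused: derived state '-' in Taxon G, Taxon L, and Taxon X only — synapomorphy for {Taxon G, Taxon L, Taxon X}.
Most parsimonious ingroup topology: (((Taxon L,Taxon X),Taxon G),Taxon J).
Taxon X and Taxon L form a cherry on this tree, so they are sister taxa.

Taxon L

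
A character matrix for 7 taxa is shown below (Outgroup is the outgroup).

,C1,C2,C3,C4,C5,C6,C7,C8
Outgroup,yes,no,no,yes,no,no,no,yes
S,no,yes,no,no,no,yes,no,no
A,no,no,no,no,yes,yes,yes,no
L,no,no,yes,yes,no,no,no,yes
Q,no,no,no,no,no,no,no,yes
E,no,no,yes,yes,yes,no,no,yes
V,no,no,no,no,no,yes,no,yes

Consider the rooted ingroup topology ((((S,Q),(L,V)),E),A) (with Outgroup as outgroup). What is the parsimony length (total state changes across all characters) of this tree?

15

Map each character onto ((((S,Q),(L,V)),E),A) (rooted by Outgroup) and count the minimum state changes it requires (Fitch parsimony):
C1: 1; C2: 1; C3: 2; C4: 3; C5: 2; C6: 3; C7: 1; C8: 2.
Total tree length = 15.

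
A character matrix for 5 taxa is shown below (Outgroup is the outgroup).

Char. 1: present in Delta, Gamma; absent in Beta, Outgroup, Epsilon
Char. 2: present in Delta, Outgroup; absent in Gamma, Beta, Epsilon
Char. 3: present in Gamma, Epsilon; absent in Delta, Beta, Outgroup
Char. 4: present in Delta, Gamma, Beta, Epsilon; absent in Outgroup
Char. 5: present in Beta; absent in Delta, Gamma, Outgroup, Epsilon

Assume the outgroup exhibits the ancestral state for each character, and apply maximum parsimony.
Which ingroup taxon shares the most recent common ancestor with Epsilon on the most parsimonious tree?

Gamma

Character polarity is set by the outgroup: the derived state is whichever differs from the outgroup's state, so for Char. 2 the derived state is 'absent', and for the remaining characters it is 'present'.
Char. 1 (state 'present') occurs in Delta and Gamma but conflicts with the nesting implied by the other characters — most parsimoniously interpreted as homoplasy.
Char. 2: derived state 'absent' in Beta, Epsilon, and Gamma only — synapomorphy for {Beta, Epsilon, Gamma}.
Char. 3 (derived state 'present') is shared by Epsilon and Gamma — a synapomorphy uniting that clade.
All ingroup taxa share the derived state 'present' for Char. 4; it defines the ingroup but does not resolve relationships within it.
Char. 5: derived state 'present' in Beta only — an autapomorphy, so it tells us nothing about relationships among taxa.
Most parsimonious ingroup topology: ((Beta,(Epsilon,Gamma)),Delta).
Epsilon and Gamma form a cherry on this tree, so they are sister taxa.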